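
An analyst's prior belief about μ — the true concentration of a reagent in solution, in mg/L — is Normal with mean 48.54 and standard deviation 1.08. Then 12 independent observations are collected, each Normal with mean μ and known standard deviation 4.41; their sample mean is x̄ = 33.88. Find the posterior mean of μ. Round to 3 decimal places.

With known σ, the Normal prior is conjugate. Weight on the data is w = (n/σ²)/(n/σ² + 1/τ₀²) = 0.617027/(0.617027+0.857339) = 0.41850.
Posterior mean = w·x̄ + (1−w)·μ₀ = 0.41850·33.88 + 0.58150·48.54 = 42.405.

Posterior mean ≈ 42.405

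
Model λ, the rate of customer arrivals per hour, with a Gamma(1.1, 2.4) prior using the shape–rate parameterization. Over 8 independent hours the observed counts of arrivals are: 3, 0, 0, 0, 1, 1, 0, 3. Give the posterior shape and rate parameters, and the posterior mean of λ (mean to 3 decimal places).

Total count ∑xᵢ = 8 over n = 8 hours.
Gamma is conjugate to the Poisson likelihood: posterior is Gamma(shape = 1.1+8 = 9.1, rate = 2.4+8 = 10.4).
Posterior mean = shape/rate = 9.1/10.4 = 0.875.

Posterior: Gamma(shape=9.1, rate=10.4); mean ≈ 0.875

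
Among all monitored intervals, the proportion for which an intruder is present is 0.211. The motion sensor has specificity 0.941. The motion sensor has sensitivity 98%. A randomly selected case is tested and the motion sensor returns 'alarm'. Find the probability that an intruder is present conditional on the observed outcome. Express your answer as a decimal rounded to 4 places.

Write H for 'an intruder is present'. Prior odds H:¬H = 0.211/0.789 = 0.26743. For the 'alarm' outcome, the likelihood ratio is 0.98/0.059 = 16.610.
Posterior odds = 0.26743 × 16.610 = 4.4420, so P(H|E) = 4.4420/(1+4.4420) = 0.8162.

P(H | E) ≈ 0.8162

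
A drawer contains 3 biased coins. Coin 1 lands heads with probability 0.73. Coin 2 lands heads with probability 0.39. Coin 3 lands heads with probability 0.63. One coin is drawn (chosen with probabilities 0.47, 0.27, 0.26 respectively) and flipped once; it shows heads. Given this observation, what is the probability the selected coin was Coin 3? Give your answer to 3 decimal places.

Posterior probability ≈ 0.268

P(heads|C1) = 0.73; P(heads|C2) = 0.39; P(heads|C3) = 0.63.
Prior × likelihood for each source: 0.47·0.73=0.3431, 0.27·0.39=0.1053, 0.26·0.63=0.1638. Summing gives P(heads) = 0.61220.
P(Coin 3 | heads) = 0.1638 / 0.61220 = 0.268.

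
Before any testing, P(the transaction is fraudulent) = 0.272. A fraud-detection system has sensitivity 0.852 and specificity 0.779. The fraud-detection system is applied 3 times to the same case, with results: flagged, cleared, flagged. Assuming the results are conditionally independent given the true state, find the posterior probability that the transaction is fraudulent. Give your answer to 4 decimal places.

Posterior P(H) ≈ 0.5134

Let H be the event that the transaction is fraudulent; start with P(H) = 0.272. P('flagged'|H) = 0.852, P('flagged'|¬H) = 0.221.
Update on result 1 ('flagged'): P(H) ← 0.852·0.2720 / (0.852·0.2720 + 0.221·0.7280) = 0.23174/0.39263 = 0.5902.
Update on result 2 ('cleared'): P(H) ← 0.148·0.5902 / (0.148·0.5902 + 0.779·0.4098) = 0.087354/0.40656 = 0.2149.
Update on result 3 ('flagged'): P(H) ← 0.852·0.2149 / (0.852·0.2149 + 0.221·0.7851) = 0.18306/0.35658 = 0.5134.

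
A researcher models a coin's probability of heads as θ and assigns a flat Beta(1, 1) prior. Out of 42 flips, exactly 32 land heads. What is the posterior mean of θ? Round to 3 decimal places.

Posterior mean ≈ 0.750

Observing 32 successes and 10 failures updates Beta(1, 1) by adding the success and failure counts to the two shape parameters: α = 1+32 = 33, β = 1+10 = 11.
E[θ | data] = 33/(33+11) = 0.750.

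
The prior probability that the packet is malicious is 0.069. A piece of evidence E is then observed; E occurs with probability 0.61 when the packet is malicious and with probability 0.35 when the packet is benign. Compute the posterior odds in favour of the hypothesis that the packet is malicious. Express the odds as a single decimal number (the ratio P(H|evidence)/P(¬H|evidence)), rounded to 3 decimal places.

Prior odds = 0.069/(1−0.069) = 0.074114. In log-odds, ln(0.074114) = -2.6022.
Add log likelihood ratio: ln(1.7429) = 0.55553.
Posterior log-odds = -2.0466, so posterior odds = exp(-2.0466) = 0.12917.

Posterior odds ≈ 0.129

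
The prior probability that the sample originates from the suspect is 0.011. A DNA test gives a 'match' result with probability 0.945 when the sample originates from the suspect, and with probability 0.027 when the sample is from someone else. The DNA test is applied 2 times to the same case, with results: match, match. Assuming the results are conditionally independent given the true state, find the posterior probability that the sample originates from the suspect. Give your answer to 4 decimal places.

Let H be the event that the sample originates from the suspect; start with P(H) = 0.011. P('match'|H) = 0.945, P('match'|¬H) = 0.027.
Update on result 1 ('match'): P(H) ← 0.945·0.0110 / (0.945·0.0110 + 0.027·0.9890) = 0.010395/0.037098 = 0.2802.
Update on result 2 ('match'): P(H) ← 0.945·0.2802 / (0.945·0.2802 + 0.027·0.7198) = 0.26479/0.28423 = 0.9316.

Posterior P(H) ≈ 0.9316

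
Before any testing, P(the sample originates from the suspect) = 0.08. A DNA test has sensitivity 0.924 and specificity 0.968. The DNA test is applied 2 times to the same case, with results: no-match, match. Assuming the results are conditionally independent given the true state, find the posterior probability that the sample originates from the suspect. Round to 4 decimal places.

Let H be the event that the sample originates from the suspect; start with P(H) = 0.08. P('match'|H) = 0.924, P('match'|¬H) = 0.032.
Update on result 1 ('no-match'): P(H) ← 0.076·0.0800 / (0.076·0.0800 + 0.968·0.9200) = 0.0060800/0.89664 = 0.0068.
Update on result 2 ('match'): P(H) ← 0.924·0.0068 / (0.924·0.0068 + 0.032·0.9932) = 0.0062655/0.038049 = 0.1647.

Posterior P(H) ≈ 0.1647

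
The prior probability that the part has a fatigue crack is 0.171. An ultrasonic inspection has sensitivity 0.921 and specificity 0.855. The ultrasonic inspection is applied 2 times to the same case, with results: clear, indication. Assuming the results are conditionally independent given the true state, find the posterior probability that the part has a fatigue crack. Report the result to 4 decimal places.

With H the event that the part has a fatigue crack, the joint likelihood of the observed sequence is P(data|H) = 0.079·0.921 = 0.072759 and P(data|¬H) = 0.855·0.145 = 0.12397.
Bayes: P(H|data) = 0.171·0.072759 / (0.171·0.072759 + 0.829·0.12397) = 0.012442/0.11522 = 0.1080.

Posterior P(H) ≈ 0.1080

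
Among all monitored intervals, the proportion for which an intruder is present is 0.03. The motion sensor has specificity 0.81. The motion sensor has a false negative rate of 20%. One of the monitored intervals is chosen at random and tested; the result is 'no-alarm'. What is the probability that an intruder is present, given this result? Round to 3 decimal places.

P(H | E) ≈ 0.008

Let H be the event that an intruder is present. P(H) = 0.03, so P(¬H) = 0.97. With E the 'no-alarm' result, P(E|H) = 0.2 and P(E|¬H) = 0.81.
P(E) = 0.2·0.03 + 0.81·0.97 = 0.0060000 + 0.78570 = 0.79170.
By Bayes' theorem, P(H|E) = 0.0060000 / 0.79170 = 0.008.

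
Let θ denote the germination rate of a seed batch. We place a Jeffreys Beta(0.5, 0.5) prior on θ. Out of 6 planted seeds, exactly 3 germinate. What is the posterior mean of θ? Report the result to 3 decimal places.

Observing 3 successes and 3 failures updates Beta(0.5, 0.5) by adding the success and failure counts to the two shape parameters: α = 0.5+3 = 3.5, β = 0.5+3 = 3.5.
E[θ | data] = 3.5/(3.5+3.5) = 0.500.

Posterior mean ≈ 0.500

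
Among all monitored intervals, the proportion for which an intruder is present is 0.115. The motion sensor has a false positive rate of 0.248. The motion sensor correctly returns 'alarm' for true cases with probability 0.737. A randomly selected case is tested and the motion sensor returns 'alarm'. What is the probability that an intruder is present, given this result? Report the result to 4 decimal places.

P(H | E) ≈ 0.2786

Let H be the event that an intruder is present. P(H) = 0.115, so P(¬H) = 0.885. With E the 'alarm' result, P(E|H) = 0.737 and P(E|¬H) = 0.248.
P(E) = 0.737·0.115 + 0.248·0.885 = 0.084755 + 0.21948 = 0.30424.
By Bayes' theorem, P(H|E) = 0.084755 / 0.30424 = 0.2786.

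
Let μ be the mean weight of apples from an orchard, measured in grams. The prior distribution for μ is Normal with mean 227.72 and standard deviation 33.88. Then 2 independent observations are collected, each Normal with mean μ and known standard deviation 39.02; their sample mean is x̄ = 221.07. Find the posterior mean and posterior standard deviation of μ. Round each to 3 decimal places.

With known σ, the Normal prior is conjugate. Weight on the data is w = (n/σ²)/(n/σ² + 1/τ₀²) = 0.00131358/(0.00131358+0.00087119) = 0.60124.
Posterior mean = w·x̄ + (1−w)·μ₀ = 0.60124·221.07 + 0.39876·227.72 = 223.722. Posterior variance = 1/(0.00131358+0.00087119) = 457.715, so SD = 21.394.

Posterior mean ≈ 223.722; posterior SD ≈ 21.394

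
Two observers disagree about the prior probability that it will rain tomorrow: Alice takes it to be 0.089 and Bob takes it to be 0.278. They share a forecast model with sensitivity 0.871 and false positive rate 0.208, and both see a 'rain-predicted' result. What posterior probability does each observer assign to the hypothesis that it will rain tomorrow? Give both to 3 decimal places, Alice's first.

P('+'|H) = 0.871, P('+'|¬H) = 0.208.
Alice: numerator 0.871·0.089 = 0.077519; evidence = 0.077519+0.208·0.911 = 0.26701; posterior = 0.290.
Bob: numerator 0.871·0.278 = 0.24214; evidence = 0.24214+0.208·0.722 = 0.39231; posterior = 0.617.

Alice: 0.290; Bob: 0.617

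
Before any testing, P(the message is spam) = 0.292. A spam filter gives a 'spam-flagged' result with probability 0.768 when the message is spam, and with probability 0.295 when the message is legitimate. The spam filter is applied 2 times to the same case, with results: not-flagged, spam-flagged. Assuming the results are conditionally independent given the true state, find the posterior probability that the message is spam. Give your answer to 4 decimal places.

Posterior P(H) ≈ 0.2611

With H the event that the message is spam, the joint likelihood of the observed sequence is P(data|H) = 0.232·0.768 = 0.17818 and P(data|¬H) = 0.705·0.295 = 0.20797.
Bayes: P(H|data) = 0.292·0.17818 / (0.292·0.17818 + 0.708·0.20797) = 0.052027/0.19927 = 0.2611.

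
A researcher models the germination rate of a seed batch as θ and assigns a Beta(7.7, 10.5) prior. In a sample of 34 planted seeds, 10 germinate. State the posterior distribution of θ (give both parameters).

Observing 10 successes and 24 failures updates Beta(7.7, 10.5) by adding the success and failure counts to the two shape parameters: α = 7.7+10 = 17.7, β = 10.5+24 = 34.5.

Posterior: Beta(17.7, 34.5)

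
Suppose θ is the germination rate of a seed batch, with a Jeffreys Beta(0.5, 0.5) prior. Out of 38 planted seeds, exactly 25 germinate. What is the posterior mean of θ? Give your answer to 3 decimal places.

Observing 25 successes and 13 failures updates Beta(0.5, 0.5) by adding the success and failure counts to the two shape parameters: α = 0.5+25 = 25.5, β = 0.5+13 = 13.5.
E[θ | data] = 25.5/(25.5+13.5) = 0.654.

Posterior mean ≈ 0.654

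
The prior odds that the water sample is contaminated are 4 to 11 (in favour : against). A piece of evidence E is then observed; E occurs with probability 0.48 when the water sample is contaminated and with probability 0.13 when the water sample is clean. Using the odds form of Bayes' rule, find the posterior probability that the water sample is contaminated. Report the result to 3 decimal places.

Prior odds = 4/11 = 0.36364. In log-odds, ln(0.36364) = -1.0116.
Add log likelihood ratio: ln(3.6923) = 1.3063.
Posterior log-odds = 0.29465, so posterior odds = exp(0.29465) = 1.3427. Converting, P(H|E) = 1.3427/2.3427 = 0.573.

Posterior probability ≈ 0.573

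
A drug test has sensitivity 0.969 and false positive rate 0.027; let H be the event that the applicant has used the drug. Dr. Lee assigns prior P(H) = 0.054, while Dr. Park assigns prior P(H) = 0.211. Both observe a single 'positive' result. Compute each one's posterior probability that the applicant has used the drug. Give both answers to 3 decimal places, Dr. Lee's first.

P('+'|H) = 0.969, P('+'|¬H) = 0.027.
Dr. Lee: numerator 0.969·0.054 = 0.052326; evidence = 0.052326+0.027·0.946 = 0.077868; posterior = 0.672.
Dr. Park: numerator 0.969·0.211 = 0.20446; evidence = 0.20446+0.027·0.789 = 0.22576; posterior = 0.906.

Dr. Lee: 0.672; Dr. Park: 0.906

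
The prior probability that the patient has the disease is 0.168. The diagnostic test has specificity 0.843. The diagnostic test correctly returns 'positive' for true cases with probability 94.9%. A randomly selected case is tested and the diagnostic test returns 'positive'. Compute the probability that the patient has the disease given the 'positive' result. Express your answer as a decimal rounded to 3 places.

Write H for 'the patient has the disease'. Prior odds H:¬H = 0.168/0.832 = 0.20192. For the 'positive' outcome, the likelihood ratio is 0.949/0.157 = 6.0446.
Posterior odds = 0.20192 × 6.0446 = 1.2205, so P(H|E) = 1.2205/(1+1.2205) = 0.550.

P(H | E) ≈ 0.550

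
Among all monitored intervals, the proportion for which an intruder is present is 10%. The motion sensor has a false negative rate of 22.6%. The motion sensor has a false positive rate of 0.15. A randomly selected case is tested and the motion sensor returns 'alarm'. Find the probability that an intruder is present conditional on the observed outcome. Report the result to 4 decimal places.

Let H be the event that an intruder is present. P(H) = 0.1, so P(¬H) = 0.9. With E the 'alarm' result, P(E|H) = 0.774 and P(E|¬H) = 0.15.
P(E) = 0.774·0.1 + 0.15·0.9 = 0.077400 + 0.13500 = 0.21240.
By Bayes' theorem, P(H|E) = 0.077400 / 0.21240 = 0.3644.

P(H | E) ≈ 0.3644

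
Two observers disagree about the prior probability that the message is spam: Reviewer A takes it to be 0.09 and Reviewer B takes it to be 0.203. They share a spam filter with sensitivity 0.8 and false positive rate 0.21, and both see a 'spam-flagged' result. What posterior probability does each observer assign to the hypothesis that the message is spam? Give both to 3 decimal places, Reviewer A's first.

Reviewer A: 0.274; Reviewer B: 0.492

The likelihood ratio for a 'spam-flagged' result is 0.8/0.21 = 3.8095.
Reviewer A: prior odds 0.09/0.91 = 0.098901; posterior odds 0.37677; posterior probability 0.274.
Reviewer B: prior odds 0.203/0.797 = 0.25471; posterior odds 0.97031; posterior probability 0.492.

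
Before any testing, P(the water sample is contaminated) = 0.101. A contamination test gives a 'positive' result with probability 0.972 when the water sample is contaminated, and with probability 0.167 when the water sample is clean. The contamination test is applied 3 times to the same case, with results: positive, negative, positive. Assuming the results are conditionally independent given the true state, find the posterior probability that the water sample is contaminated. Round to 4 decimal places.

Posterior P(H) ≈ 0.1134

Let H be the event that the water sample is contaminated; start with P(H) = 0.101. P('positive'|H) = 0.972, P('positive'|¬H) = 0.167.
Update on result 1 ('positive'): P(H) ← 0.972·0.1010 / (0.972·0.1010 + 0.167·0.8990) = 0.098172/0.24831 = 0.3954.
Update on result 2 ('negative'): P(H) ← 0.028·0.3954 / (0.028·0.3954 + 0.833·0.6046) = 0.011070/0.51473 = 0.0215.
Update on result 3 ('positive'): P(H) ← 0.972·0.0215 / (0.972·0.0215 + 0.167·0.9785) = 0.020905/0.18431 = 0.1134.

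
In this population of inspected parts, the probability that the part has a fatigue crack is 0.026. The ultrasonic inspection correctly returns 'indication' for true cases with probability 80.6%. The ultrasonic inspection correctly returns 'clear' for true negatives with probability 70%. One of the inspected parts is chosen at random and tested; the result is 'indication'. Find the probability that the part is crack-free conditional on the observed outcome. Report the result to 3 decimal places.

Let H be the event that the part has a fatigue crack. P(H) = 0.026, so P(¬H) = 0.974. With E the 'indication' result, P(E|H) = 0.806 and P(E|¬H) = 0.3.
P(E) = 0.806·0.026 + 0.3·0.974 = 0.020956 + 0.29220 = 0.31316.
By Bayes' theorem, P(H|E) = 0.020956 / 0.31316 = 0.067. Hence P(¬H|E) = 1 − 0.067 = 0.933.

P(¬H | E) ≈ 0.933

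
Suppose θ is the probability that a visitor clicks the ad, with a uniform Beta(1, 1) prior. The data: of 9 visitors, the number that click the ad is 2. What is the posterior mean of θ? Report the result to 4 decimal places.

The binomial likelihood is conjugate to the Beta prior: with 2 successes and 7 failures, the posterior is Beta(1+2, 1+7) = Beta(3, 8).
Posterior mean = α/(α+β) = 3/11 = 0.2727.

Posterior mean ≈ 0.2727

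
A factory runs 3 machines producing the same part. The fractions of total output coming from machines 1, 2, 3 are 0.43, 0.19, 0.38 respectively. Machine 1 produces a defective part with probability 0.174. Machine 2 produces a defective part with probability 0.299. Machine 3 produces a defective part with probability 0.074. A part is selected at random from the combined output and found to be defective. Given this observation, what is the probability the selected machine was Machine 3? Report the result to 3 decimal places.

Tabulate prior·likelihood by source: [1] prior 0.43, lik 0.174, product 0.07482; [2] prior 0.19, lik 0.299, product 0.05681; [3] prior 0.38, lik 0.074, product 0.02812.
Normalizing constant = 0.15975; the posterior for Machine 3 is its product over the sum, 0.02812/0.15975 = 0.176.

Posterior probability ≈ 0.176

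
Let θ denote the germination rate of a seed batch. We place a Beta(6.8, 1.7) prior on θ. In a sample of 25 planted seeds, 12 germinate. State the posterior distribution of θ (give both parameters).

Posterior: Beta(18.8, 14.7)

Observing 12 successes and 13 failures updates Beta(6.8, 1.7) by adding the success and failure counts to the two shape parameters: α = 6.8+12 = 18.8, β = 1.7+13 = 14.7.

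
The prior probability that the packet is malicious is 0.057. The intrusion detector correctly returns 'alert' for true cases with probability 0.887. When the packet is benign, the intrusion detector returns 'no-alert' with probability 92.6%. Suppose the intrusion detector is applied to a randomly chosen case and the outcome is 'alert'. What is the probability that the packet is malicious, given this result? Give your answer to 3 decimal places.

Let H be the event that the packet is malicious. P(H) = 0.057, so P(¬H) = 0.943. With E the 'alert' result, P(E|H) = 0.887 and P(E|¬H) = 0.074.
P(E) = 0.887·0.057 + 0.074·0.943 = 0.050559 + 0.069782 = 0.12034.
By Bayes' theorem, P(H|E) = 0.050559 / 0.12034 = 0.420.

P(H | E) ≈ 0.420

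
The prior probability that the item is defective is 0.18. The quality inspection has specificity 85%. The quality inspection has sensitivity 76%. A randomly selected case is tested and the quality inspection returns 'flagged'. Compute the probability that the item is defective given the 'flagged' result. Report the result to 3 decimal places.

Write H for 'the item is defective'. Prior odds H:¬H = 0.18/0.82 = 0.21951. For the 'flagged' outcome, the likelihood ratio is 0.76/0.15 = 5.0667.
Posterior odds = 0.21951 × 5.0667 = 1.1122, so P(H|E) = 1.1122/(1+1.1122) = 0.527.

P(H | E) ≈ 0.527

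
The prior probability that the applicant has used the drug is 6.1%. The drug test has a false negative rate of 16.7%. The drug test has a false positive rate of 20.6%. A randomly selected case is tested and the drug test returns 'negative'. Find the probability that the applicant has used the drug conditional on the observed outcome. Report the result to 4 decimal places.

P(H | E) ≈ 0.0135

Let H be the event that the applicant has used the drug. P(H) = 0.061, so P(¬H) = 0.939. With E the 'negative' result, P(E|H) = 0.167 and P(E|¬H) = 0.794.
P(E) = 0.167·0.061 + 0.794·0.939 = 0.010187 + 0.74557 = 0.75575.
By Bayes' theorem, P(H|E) = 0.010187 / 0.75575 = 0.0135.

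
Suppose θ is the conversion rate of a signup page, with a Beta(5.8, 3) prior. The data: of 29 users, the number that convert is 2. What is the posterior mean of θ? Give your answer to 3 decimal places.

The binomial likelihood is conjugate to the Beta prior: with 2 successes and 27 failures, the posterior is Beta(5.8+2, 3+27) = Beta(7.8, 30).
E[θ | data] = 7.8/(7.8+30) = 0.206.

Posterior mean ≈ 0.206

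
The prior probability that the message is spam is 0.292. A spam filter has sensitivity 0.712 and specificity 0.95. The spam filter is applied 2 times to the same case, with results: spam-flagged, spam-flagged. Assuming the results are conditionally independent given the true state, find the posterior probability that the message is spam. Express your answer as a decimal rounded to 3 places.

Let H be the event that the message is spam; start with P(H) = 0.292. P('spam-flagged'|H) = 0.712, P('spam-flagged'|¬H) = 0.05.
Update on result 1 ('spam-flagged'): P(H) ← 0.712·0.2920 / (0.712·0.2920 + 0.05·0.7080) = 0.20790/0.24330 = 0.8545.
Update on result 2 ('spam-flagged'): P(H) ← 0.712·0.8545 / (0.712·0.8545 + 0.05·0.1455) = 0.60841/0.61568 = 0.9882.

Posterior P(H) ≈ 0.988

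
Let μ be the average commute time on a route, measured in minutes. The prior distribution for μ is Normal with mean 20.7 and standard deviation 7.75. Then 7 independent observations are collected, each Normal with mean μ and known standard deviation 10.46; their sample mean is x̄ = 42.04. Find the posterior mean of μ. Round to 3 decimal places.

Posterior mean ≈ 37.633

Prior precision 1/τ₀² = 1/7.75² = 0.0166493; data precision n/σ² = 7/10.46² = 0.0639786.
Posterior precision = 0.0166493 + 0.0639786 = 0.0806279.
Posterior mean = (0.0166493·20.7 + 0.0639786·42.04) / 0.0806279 = 37.633.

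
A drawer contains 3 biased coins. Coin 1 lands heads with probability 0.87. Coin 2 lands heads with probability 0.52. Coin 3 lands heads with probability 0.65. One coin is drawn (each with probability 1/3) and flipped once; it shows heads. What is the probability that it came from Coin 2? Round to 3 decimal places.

Posterior probability ≈ 0.255

P(heads|C1) = 0.87; P(heads|C2) = 0.52; P(heads|C3) = 0.65.
Prior × likelihood for each source: 0.333333·0.87=0.2900, 0.333333·0.52=0.1733, 0.333333·0.65=0.2167. Summing gives P(heads) = 0.68000.
P(Coin 2 | heads) = 0.1733 / 0.68000 = 0.255.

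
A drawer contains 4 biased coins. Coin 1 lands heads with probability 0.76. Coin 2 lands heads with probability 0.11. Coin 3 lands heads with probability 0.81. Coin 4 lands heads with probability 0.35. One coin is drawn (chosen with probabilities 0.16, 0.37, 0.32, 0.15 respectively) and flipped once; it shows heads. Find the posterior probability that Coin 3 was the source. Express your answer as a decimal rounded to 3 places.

Tabulate prior·likelihood by source: [1] prior 0.16, lik 0.76, product 0.1216; [2] prior 0.37, lik 0.11, product 0.04070; [3] prior 0.32, lik 0.81, product 0.2592; [4] prior 0.15, lik 0.35, product 0.05250.
Normalizing constant = 0.47400; the posterior for Coin 3 is its product over the sum, 0.2592/0.47400 = 0.547.

Posterior probability ≈ 0.547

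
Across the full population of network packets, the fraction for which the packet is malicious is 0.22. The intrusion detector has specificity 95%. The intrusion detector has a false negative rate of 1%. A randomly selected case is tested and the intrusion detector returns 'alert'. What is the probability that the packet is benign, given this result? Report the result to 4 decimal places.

Write H for 'the packet is malicious'. Prior odds H:¬H = 0.22/0.78 = 0.28205. For the 'alert' outcome, the likelihood ratio is 0.99/0.05 = 19.800.
Posterior odds = 0.28205 × 19.800 = 5.5846, so P(H|E) = 5.5846/(1+5.5846) = 0.8481. Then P(¬H|E) = 1 − 0.8481 = 0.1519.

P(¬H | E) ≈ 0.1519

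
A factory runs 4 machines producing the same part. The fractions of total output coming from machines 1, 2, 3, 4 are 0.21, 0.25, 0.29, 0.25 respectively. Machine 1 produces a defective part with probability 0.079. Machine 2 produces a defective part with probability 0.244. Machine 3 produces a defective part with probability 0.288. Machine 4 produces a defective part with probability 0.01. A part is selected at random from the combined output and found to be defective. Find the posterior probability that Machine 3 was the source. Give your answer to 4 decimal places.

P(defective|M1) = 0.079; P(defective|M2) = 0.244; P(defective|M3) = 0.288; P(defective|M4) = 0.01.
Prior × likelihood for each source: 0.21·0.079=0.01659, 0.25·0.244=0.06100, 0.29·0.288=0.08352, 0.25·0.01=0.002500. Summing gives P(defective) = 0.16361.
P(Machine 3 | defective) = 0.08352 / 0.16361 = 0.5105.

Posterior probability ≈ 0.5105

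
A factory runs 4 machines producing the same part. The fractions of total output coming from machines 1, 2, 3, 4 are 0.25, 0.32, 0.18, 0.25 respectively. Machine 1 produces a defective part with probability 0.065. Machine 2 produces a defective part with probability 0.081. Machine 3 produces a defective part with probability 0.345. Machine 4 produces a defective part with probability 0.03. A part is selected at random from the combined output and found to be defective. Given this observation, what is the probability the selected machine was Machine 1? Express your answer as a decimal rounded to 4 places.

Posterior probability ≈ 0.1454

Tabulate prior·likelihood by source: [1] prior 0.25, lik 0.065, product 0.01625; [2] prior 0.32, lik 0.081, product 0.02592; [3] prior 0.18, lik 0.345, product 0.06210; [4] prior 0.25, lik 0.03, product 0.007500.
Normalizing constant = 0.11177; the posterior for Machine 1 is its product over the sum, 0.01625/0.11177 = 0.1454.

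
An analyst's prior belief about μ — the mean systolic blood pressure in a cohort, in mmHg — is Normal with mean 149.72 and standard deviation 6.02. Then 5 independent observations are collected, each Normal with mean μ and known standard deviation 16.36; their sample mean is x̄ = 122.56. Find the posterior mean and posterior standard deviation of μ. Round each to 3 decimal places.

Prior precision 1/τ₀² = 1/6.02² = 0.0275935; data precision n/σ² = 5/16.36² = 0.0186811.
Posterior precision = 0.0275935 + 0.0186811 = 0.0462747, giving posterior SD = 1/√0.0462747 = 4.649.
Posterior mean = (0.0275935·149.72 + 0.0186811·122.56) / 0.0462747 = 138.755.

Posterior mean ≈ 138.755; posterior SD ≈ 4.649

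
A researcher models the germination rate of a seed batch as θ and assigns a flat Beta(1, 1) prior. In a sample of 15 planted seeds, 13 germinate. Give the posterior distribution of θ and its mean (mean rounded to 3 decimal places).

The binomial likelihood is conjugate to the Beta prior: with 13 successes and 2 failures, the posterior is Beta(1+13, 1+2) = Beta(14, 3).
E[θ | data] = 14/(14+3) = 0.824.

Posterior: Beta(14, 3); mean ≈ 0.824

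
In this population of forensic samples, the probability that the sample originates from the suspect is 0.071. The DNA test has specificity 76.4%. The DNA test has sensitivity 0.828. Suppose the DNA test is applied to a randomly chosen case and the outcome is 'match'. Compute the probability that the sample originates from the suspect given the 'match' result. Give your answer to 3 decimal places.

P(H | E) ≈ 0.211

Let H be the event that the sample originates from the suspect. P(H) = 0.071, so P(¬H) = 0.929. With E the 'match' result, P(E|H) = 0.828 and P(E|¬H) = 0.236.
P(E) = 0.828·0.071 + 0.236·0.929 = 0.058788 + 0.21924 = 0.27803.
By Bayes' theorem, P(H|E) = 0.058788 / 0.27803 = 0.211.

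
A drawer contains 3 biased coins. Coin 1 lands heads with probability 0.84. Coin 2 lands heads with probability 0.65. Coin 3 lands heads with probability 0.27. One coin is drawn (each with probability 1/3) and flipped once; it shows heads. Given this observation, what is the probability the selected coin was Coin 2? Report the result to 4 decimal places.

Posterior probability ≈ 0.3693

P(heads|C1) = 0.84; P(heads|C2) = 0.65; P(heads|C3) = 0.27.
Prior × likelihood for each source: 0.333333·0.84=0.2800, 0.333333·0.65=0.2167, 0.333333·0.27=0.09000. Summing gives P(heads) = 0.58667.
P(Coin 2 | heads) = 0.2167 / 0.58667 = 0.3693.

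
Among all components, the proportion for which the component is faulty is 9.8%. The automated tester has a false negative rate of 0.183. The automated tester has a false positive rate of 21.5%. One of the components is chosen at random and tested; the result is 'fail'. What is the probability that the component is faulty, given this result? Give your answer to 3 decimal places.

Write H for 'the component is faulty'. Prior odds H:¬H = 0.098/0.902 = 0.10865. For the 'fail' outcome, the likelihood ratio is 0.817/0.215 = 3.8000.
Posterior odds = 0.10865 × 3.8000 = 0.41286, so P(H|E) = 0.41286/(1+0.41286) = 0.292.

P(H | E) ≈ 0.292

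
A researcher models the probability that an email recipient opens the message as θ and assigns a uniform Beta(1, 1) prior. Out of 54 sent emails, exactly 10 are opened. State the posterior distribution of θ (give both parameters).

Observing 10 successes and 44 failures updates Beta(1, 1) by adding the success and failure counts to the two shape parameters: α = 1+10 = 11, β = 1+44 = 45.

Posterior: Beta(11, 45)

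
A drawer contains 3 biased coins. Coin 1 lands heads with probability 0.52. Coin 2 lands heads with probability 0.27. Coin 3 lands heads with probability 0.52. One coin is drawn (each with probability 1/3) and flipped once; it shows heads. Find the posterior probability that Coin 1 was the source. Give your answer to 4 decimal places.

P(heads|C1) = 0.52; P(heads|C2) = 0.27; P(heads|C3) = 0.52.
Prior × likelihood for each source: 0.333333·0.52=0.1733, 0.333333·0.27=0.09000, 0.333333·0.52=0.1733. Summing gives P(heads) = 0.43667.
P(Coin 1 | heads) = 0.1733 / 0.43667 = 0.3969.

Posterior probability ≈ 0.3969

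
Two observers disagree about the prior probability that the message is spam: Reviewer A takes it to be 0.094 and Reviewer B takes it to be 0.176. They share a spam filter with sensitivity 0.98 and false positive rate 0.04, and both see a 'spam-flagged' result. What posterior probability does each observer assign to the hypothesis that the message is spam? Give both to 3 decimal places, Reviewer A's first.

P('+'|H) = 0.98, P('+'|¬H) = 0.04.
Reviewer A: numerator 0.98·0.094 = 0.092120; evidence = 0.092120+0.04·0.906 = 0.12836; posterior = 0.718.
Reviewer B: numerator 0.98·0.176 = 0.17248; evidence = 0.17248+0.04·0.824 = 0.20544; posterior = 0.840.

Reviewer A: 0.718; Reviewer B: 0.840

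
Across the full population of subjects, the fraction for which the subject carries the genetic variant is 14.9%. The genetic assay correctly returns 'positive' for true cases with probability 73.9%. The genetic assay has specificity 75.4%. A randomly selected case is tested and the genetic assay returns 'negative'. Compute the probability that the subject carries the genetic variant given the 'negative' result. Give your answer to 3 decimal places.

Let H be the event that the subject carries the genetic variant. P(H) = 0.149, so P(¬H) = 0.851. With E the 'negative' result, P(E|H) = 0.261 and P(E|¬H) = 0.754.
P(E) = 0.261·0.149 + 0.754·0.851 = 0.038889 + 0.64165 = 0.68054.
By Bayes' theorem, P(H|E) = 0.038889 / 0.68054 = 0.057.

P(H | E) ≈ 0.057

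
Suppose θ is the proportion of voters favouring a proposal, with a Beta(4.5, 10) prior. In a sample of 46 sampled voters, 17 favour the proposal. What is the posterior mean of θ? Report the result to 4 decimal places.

Posterior mean ≈ 0.3554

Observing 17 successes and 29 failures updates Beta(4.5, 10) by adding the success and failure counts to the two shape parameters: α = 4.5+17 = 21.5, β = 10+29 = 39.
Posterior mean = α/(α+β) = 21.5/60.5 = 0.3554.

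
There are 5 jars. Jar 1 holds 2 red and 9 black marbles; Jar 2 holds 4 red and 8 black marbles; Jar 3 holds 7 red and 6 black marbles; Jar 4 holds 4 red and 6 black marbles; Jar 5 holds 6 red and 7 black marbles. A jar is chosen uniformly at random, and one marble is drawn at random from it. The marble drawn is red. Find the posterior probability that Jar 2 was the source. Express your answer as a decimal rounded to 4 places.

Tabulate prior·likelihood by source: [1] prior 0.2, lik 0.1818, product 0.03636; [2] prior 0.2, lik 0.3333, product 0.06667; [3] prior 0.2, lik 0.5385, product 0.1077; [4] prior 0.2, lik 0.4, product 0.08000; [5] prior 0.2, lik 0.4615, product 0.09231.
Normalizing constant = 0.38303; the posterior for Jar 2 is its product over the sum, 0.06667/0.38303 = 0.1741.

Posterior probability ≈ 0.1741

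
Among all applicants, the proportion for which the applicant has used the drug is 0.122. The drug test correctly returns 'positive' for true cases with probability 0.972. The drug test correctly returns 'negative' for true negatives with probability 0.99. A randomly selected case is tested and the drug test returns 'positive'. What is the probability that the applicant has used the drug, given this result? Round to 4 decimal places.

Write H for 'the applicant has used the drug'. Prior odds H:¬H = 0.122/0.878 = 0.13895. For the 'positive' outcome, the likelihood ratio is 0.972/0.01 = 97.200.
Posterior odds = 0.13895 × 97.200 = 13.506, so P(H|E) = 13.506/(1+13.506) = 0.9311.

P(H | E) ≈ 0.9311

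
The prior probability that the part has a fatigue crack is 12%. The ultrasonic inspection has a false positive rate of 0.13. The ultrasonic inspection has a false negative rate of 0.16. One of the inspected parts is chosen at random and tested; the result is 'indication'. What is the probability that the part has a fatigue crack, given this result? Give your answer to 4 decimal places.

P(H | E) ≈ 0.4684

Write H for 'the part has a fatigue crack'. Prior odds H:¬H = 0.12/0.88 = 0.13636. For the 'indication' outcome, the likelihood ratio is 0.84/0.13 = 6.4615.
Posterior odds = 0.13636 × 6.4615 = 0.88112, so P(H|E) = 0.88112/(1+0.88112) = 0.4684.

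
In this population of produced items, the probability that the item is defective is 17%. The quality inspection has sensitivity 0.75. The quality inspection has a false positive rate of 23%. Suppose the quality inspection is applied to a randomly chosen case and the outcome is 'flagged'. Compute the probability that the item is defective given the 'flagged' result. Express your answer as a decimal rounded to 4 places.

P(H | E) ≈ 0.4004

Write H for 'the item is defective'. Prior odds H:¬H = 0.17/0.83 = 0.20482. For the 'flagged' outcome, the likelihood ratio is 0.75/0.23 = 3.2609.
Posterior odds = 0.20482 × 3.2609 = 0.66789, so P(H|E) = 0.66789/(1+0.66789) = 0.4004.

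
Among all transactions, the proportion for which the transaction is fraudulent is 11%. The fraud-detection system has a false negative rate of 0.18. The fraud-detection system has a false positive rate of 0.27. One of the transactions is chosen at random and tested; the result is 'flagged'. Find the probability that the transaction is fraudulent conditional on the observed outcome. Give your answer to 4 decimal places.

P(H | E) ≈ 0.2729

Write H for 'the transaction is fraudulent'. Prior odds H:¬H = 0.11/0.89 = 0.12360. For the 'flagged' outcome, the likelihood ratio is 0.82/0.27 = 3.0370.
Posterior odds = 0.12360 × 3.0370 = 0.37536, so P(H|E) = 0.37536/(1+0.37536) = 0.2729.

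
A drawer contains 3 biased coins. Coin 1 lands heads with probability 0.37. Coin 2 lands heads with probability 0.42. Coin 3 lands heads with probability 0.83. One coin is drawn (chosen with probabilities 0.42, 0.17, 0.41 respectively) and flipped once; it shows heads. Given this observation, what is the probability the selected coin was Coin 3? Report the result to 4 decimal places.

Tabulate prior·likelihood by source: [1] prior 0.42, lik 0.37, product 0.1554; [2] prior 0.17, lik 0.42, product 0.07140; [3] prior 0.41, lik 0.83, product 0.3403.
Normalizing constant = 0.56710; the posterior for Coin 3 is its product over the sum, 0.3403/0.56710 = 0.6001.

Posterior probability ≈ 0.6001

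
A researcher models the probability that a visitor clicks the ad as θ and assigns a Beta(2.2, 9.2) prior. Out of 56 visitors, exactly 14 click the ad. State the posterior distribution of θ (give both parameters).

Posterior: Beta(16.2, 51.2)

Observing 14 successes and 42 failures updates Beta(2.2, 9.2) by adding the success and failure counts to the two shape parameters: α = 2.2+14 = 16.2, β = 9.2+42 = 51.2.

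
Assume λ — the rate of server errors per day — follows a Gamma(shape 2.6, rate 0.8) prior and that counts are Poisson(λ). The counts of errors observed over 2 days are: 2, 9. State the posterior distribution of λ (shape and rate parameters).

Posterior: Gamma(shape=13.6, rate=2.8)

The Poisson likelihood adds the total count to the shape and the number of exposure periods to the rate. Here ∑xᵢ = 11 and n = 2, so shape 2.6→13.6 and rate 0.8→2.8.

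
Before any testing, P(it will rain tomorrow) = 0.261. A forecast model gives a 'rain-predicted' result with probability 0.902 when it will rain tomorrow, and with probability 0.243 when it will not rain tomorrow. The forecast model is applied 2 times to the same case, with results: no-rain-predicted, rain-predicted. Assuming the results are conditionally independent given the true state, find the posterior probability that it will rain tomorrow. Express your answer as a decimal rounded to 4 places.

With H the event that it will rain tomorrow, the joint likelihood of the observed sequence is P(data|H) = 0.098·0.902 = 0.088396 and P(data|¬H) = 0.757·0.243 = 0.18395.
Bayes: P(H|data) = 0.261·0.088396 / (0.261·0.088396 + 0.739·0.18395) = 0.023071/0.15901 = 0.1451.

Posterior P(H) ≈ 0.1451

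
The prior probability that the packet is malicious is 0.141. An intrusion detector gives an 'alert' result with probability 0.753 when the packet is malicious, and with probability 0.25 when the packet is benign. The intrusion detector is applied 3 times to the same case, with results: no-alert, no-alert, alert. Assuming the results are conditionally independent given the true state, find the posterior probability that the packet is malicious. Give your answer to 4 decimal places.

With H the event that the packet is malicious, the joint likelihood of the observed sequence is P(data|H) = 0.247·0.247·0.753 = 0.045940 and P(data|¬H) = 0.75·0.75·0.25 = 0.14062.
Bayes: P(H|data) = 0.141·0.045940 / (0.141·0.045940 + 0.859·0.14062) = 0.0064775/0.12727 = 0.0509.

Posterior P(H) ≈ 0.0509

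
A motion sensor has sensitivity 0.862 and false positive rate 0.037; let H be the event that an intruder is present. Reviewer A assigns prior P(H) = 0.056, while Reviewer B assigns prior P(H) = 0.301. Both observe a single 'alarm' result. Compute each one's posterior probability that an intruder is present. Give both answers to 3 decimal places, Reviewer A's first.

Reviewer A: 0.580; Reviewer B: 0.909

P('+'|H) = 0.862, P('+'|¬H) = 0.037.
Reviewer A: numerator 0.862·0.056 = 0.048272; evidence = 0.048272+0.037·0.944 = 0.083200; posterior = 0.580.
Reviewer B: numerator 0.862·0.301 = 0.25946; evidence = 0.25946+0.037·0.699 = 0.28532; posterior = 0.909.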